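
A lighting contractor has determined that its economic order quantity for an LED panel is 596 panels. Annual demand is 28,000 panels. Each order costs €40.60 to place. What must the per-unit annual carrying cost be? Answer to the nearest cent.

The basic EOQ model gives Q* = √(2DS/H); rearrange for the unknown.
From Q* = √(2DS/H): H = 2DS / Q*² = 2 × 28,000 × 40.6 / 596² = 6.4006.

H ≈ €6.40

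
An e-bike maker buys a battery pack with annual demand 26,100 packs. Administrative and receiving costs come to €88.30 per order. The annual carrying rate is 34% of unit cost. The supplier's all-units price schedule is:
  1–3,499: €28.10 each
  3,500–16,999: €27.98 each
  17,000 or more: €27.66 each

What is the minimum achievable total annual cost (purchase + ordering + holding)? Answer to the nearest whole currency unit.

TC* ≈ €740,046

Holding cost per unit per year at price C is H = 0.34·C.
Evaluate total cost at each tier's feasible EOQ or, if the EOQ is below the tier, at the tier's minimum quantity.
EOQ at €28.10 = 694.6 (feasible in tier 1): TC = 26,100×€28.10 + (26,100/694.6)×88.3 + (694.6/2)×0.34×€28.10 = €740,046.03.
EOQ at €27.98 = 696.1 < 3500, so use break Q=3500: TC = 26,100×€27.98 + (26,100/3500.0)×88.3 + (3500.0/2)×0.34×€27.98 = €747,584.57.
EOQ at €27.66 = 700.1 < 17000, so use break Q=17000: TC = 26,100×€27.66 + (26,100/17000.0)×88.3 + (17000.0/2)×0.34×€27.66 = €801,998.97.
Lowest total cost among the candidates is at Q = 694.6.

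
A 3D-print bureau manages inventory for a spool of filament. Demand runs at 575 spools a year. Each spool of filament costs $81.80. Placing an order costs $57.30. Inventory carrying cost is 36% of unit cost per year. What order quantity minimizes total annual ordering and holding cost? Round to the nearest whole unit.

Q* ≈ 47 spools

Holding cost H = 0.36 × $81.80 = $29.4480 per unit per year.
EOQ = √(2DS / H) = √(2 × 575 × 57.3 / 29.448).
= √(65,895 / 29.448) = √2,237.6732 ≈ 47.304.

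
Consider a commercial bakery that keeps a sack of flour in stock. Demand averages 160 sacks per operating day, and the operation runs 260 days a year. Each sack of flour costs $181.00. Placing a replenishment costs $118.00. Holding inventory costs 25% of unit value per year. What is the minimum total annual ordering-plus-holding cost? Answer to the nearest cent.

Annual demand D = 160 × 260 = 41,600.
Holding cost H = 0.25 × $181.00 = $45.2500 per unit per year.
Q* = √(2DS/H) = √(2 × 41,600 × 118 / 45.25) ≈ 465.79.
At Q*, ordering cost (D/Q*)S equals holding cost (Q*/2)H, each = √(DSH/2).
Minimum total = √(2DSH) = √(2 × 41,600 × 118 × 45.25) ≈ 21077.154.

TC* ≈ $21,077.15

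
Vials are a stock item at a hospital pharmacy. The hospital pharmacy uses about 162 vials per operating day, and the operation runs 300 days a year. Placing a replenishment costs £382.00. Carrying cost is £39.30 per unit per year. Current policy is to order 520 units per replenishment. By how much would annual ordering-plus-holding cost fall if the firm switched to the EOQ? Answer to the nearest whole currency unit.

Annual demand D = 162 × 300 = 48,600.
EOQ = √(2DS/H) = √(2 × 48,600 × 382 / 39.3) ≈ 972.01.
Cost at Q* = (D/Q*)S + (Q*/2)H = √(2DSH) ≈ £38,199.80.
Cost at Q = 520: (48,600/520)×382 + (520/2)×39.3 = £35,702.31 + £10,218.00 = £45,920.31.
Excess = £45,920.31 − £38,199.80 = £7,720.51.

Extra cost ≈ £7,721 per year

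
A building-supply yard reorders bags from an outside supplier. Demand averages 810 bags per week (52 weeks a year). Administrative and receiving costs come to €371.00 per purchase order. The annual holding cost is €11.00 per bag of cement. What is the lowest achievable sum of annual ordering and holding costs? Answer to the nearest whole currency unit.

TC* ≈ €18,541

Annual demand D = 810 × 52 = 42,120.
The optimal lot size = √(2DS/H) = √(2 × 42,120 × 371 / 11) ≈ 1685.58.
At the optimum the two cost components are equal, so total cost = 2·(Q*/2)H = Q*·H.
Minimum total = √(2DSH) = √(2 × 42,120 × 371 × 11) ≈ 18541.398.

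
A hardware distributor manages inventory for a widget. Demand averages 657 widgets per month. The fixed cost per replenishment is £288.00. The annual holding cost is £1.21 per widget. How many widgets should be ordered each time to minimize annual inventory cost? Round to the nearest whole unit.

Q* ≈ 1,937 widgets

Annual demand D = 657 × 12 = 7,884.
EOQ = √(2DS / H) = √(2 × 7,884 × 288 / 1.21).
= √(4,541,184 / 1.21) = √3,753,044.6281 ≈ 1937.278.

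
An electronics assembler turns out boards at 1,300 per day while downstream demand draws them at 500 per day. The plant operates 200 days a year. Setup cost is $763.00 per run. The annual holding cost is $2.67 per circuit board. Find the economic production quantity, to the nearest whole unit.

Annual demand D = 500 × 200 = 100,000.
Production build-up factor (1 − d/p) = 1 − 500/1,300 = 0.6154.
Q* = √(2DS / (H(1 − d/p))) = √(2 × 100,000 × 763 / (2.67 × 0.6154)).
= √(152,600,000 / 1.6431) ≈ 9637.143.

Q* ≈ 9,637 boards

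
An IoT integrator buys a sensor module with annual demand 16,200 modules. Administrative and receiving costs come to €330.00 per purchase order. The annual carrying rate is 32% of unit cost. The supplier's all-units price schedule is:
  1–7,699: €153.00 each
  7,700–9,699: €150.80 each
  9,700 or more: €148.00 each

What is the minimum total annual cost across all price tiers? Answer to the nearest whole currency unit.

Holding cost per unit per year at price C is H = 0.32·C.
For each price level, check whether its EOQ is feasible; otherwise the best quantity at that price is the breakpoint.
EOQ at €153.00 = 467.3 (feasible in tier 1): TC = 16,200×€153.00 + (16,200/467.3)×330 + (467.3/2)×0.32×€153.00 = €2,501,479.69.
EOQ at €150.80 = 470.7 < 7700, so use break Q=7700: TC = 16,200×€150.80 + (16,200/7700.0)×330 + (7700.0/2)×0.32×€150.80 = €2,629,439.89.
EOQ at €148.00 = 475.1 < 9700, so use break Q=9700: TC = 16,200×€148.00 + (16,200/9700.0)×330 + (9700.0/2)×0.32×€148.00 = €2,627,847.13.
Lowest total cost among the candidates is at Q = 467.3.

TC* ≈ €2,501,480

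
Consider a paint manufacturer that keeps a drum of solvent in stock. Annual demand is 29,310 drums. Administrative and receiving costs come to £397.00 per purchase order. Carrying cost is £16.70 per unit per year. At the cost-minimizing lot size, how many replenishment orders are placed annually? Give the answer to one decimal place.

N ≈ 24.8 orders per year

EOQ = √(2DS/H) = √(2 × 29,310 × 397 / 16.7) ≈ 1180.48.
Orders per year = D / Q* = 29,310 / 1180.48 ≈ 24.829.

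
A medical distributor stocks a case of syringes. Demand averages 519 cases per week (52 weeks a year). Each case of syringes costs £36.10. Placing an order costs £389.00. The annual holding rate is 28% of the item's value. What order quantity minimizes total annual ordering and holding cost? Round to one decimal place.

Annual demand D = 519 × 52 = 26,988.
Holding cost H = 0.28 × £36.10 = £10.1080 per unit per year.
EOQ = √(2DS / H) = √(2 × 26,988 × 389 / 10.108).
= √(20,996,664 / 10.108) = √2,077,232.2913 ≈ 1441.261.

Q* ≈ 1,441.3 cases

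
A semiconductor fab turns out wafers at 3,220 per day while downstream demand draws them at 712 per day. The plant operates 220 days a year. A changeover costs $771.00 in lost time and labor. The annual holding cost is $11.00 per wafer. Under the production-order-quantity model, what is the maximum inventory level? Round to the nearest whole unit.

I_max ≈ 4,136 wafers

Annual demand D = 712 × 220 = 156,640.
Production build-up factor (1 − d/p) = 1 − 712/3,220 = 0.7789.
Q* = √(2DS / (H(1 − d/p))) = √(2 × 156,640 × 771 / (11 × 0.7789)).
= √(241,538,880 / 8.5677) ≈ 5309.594.
Maximum inventory = Q*(1 − d/p) = 5309.594 × 0.7789 ≈ 4135.547.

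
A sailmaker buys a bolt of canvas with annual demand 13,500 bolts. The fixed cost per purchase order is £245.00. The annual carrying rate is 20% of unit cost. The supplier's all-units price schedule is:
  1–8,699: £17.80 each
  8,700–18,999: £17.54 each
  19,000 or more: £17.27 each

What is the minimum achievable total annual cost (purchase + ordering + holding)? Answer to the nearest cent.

TC* ≈ £245,152.77

Holding cost per unit per year at price C is H = 0.20·C.
Evaluate total cost at each tier's feasible EOQ or, if the EOQ is below the tier, at the tier's minimum quantity.
EOQ at £17.80 = 1363.1 (feasible in tier 1): TC = 13,500×£17.80 + (13,500/1363.1)×245 + (1363.1/2)×0.20×£17.80 = £245,152.77.
EOQ at £17.54 = 1373.2 < 8700, so use break Q=8700: TC = 13,500×£17.54 + (13,500/8700.0)×245 + (8700.0/2)×0.20×£17.54 = £252,429.97.
EOQ at £17.27 = 1383.9 < 19000, so use break Q=19000: TC = 13,500×£17.27 + (13,500/19000.0)×245 + (19000.0/2)×0.20×£17.27 = £266,132.08.
Lowest total cost among the candidates is at Q = 1363.1.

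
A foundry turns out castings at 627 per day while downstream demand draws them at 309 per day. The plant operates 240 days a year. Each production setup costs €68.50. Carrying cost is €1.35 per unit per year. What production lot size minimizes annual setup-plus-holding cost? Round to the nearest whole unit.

Q* ≈ 3,852 castings

Annual demand D = 309 × 240 = 74,160.
Production build-up factor (1 − d/p) = 1 − 309/627 = 0.5072.
Q* = √(2DS / (H(1 − d/p))) = √(2 × 74,160 × 68.5 / (1.35 × 0.5072)).
= √(10,159,920 / 0.6847) ≈ 3852.108.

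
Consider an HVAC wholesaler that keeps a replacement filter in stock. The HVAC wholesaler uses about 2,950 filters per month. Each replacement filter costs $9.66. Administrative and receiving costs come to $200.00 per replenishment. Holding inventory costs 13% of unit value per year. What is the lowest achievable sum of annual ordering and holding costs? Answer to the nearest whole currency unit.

Annual demand D = 2,950 × 12 = 35,400.
Holding cost H = 0.13 × $9.66 = $1.2558 per unit per year.
Q* = √(2DS/H) = √(2 × 35,400 × 200 / 1.2558) ≈ 3357.93.
At the optimum the two cost components are equal, so total cost = 2·(Q*/2)H = Q*·H.
Minimum total = √(2DSH) = √(2 × 35,400 × 200 × 1.2558) ≈ 4216.886.

TC* ≈ $4,217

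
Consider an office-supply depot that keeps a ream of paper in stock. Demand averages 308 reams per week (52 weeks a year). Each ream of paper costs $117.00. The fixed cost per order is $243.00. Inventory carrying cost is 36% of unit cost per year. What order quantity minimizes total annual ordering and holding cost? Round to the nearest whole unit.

Annual demand D = 308 × 52 = 16,016.
Holding cost H = 0.36 × $117.00 = $42.1200 per unit per year.
EOQ = √(2DS / H) = √(2 × 16,016 × 243 / 42.12).
= √(7,783,776 / 42.12) = √184,800 ≈ 429.884.

Q* ≈ 430 reams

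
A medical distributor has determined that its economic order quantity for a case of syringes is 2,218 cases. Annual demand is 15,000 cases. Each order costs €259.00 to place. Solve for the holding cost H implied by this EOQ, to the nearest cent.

H ≈ €1.58

Invert the EOQ relation Q*² = 2DS/H.
From Q* = √(2DS/H): H = 2DS / Q*² = 2 × 15,000 × 259 / 2,218² = 1.5794.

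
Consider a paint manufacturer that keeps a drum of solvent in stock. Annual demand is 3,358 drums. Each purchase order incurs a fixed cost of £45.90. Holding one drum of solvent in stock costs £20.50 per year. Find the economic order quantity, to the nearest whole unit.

EOQ = √(2DS / H) = √(2 × 3,358 × 45.9 / 20.5).
= √(308,264.4 / 20.5) = √15,037.2878 ≈ 122.627.

Q* ≈ 123 drums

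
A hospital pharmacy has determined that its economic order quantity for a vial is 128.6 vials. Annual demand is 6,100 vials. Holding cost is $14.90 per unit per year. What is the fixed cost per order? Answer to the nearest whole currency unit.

Invert the EOQ relation Q*² = 2DS/H.
From Q* = √(2DS/H): S = Q*²H / (2D) = 128.6² × 14.9 / (2 × 6,100) = 20.1980.

S ≈ $20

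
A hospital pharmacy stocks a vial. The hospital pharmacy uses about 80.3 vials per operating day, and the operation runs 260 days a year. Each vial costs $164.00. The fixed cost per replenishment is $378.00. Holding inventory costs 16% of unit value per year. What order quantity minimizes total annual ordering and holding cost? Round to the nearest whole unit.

Q* ≈ 776 vials

Annual demand D = 80.3 × 260 = 20,878.
Holding cost H = 0.16 × $164.00 = $26.2400 per unit per year.
EOQ = √(2DS / H) = √(2 × 20,878 × 378 / 26.24).
= √(15,783,768 / 26.24) = √601,515.5488 ≈ 775.574.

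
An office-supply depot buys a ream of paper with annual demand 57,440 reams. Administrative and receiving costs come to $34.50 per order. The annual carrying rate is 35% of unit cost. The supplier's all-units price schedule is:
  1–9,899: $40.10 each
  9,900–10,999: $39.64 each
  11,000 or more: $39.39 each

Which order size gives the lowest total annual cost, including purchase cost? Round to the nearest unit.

Q* ≈ 531 reams

Holding cost per unit per year at price C is H = 0.35·C.
For each price level, check whether its EOQ is feasible; otherwise the best quantity at that price is the breakpoint.
EOQ at $40.10 = 531.4 (feasible in tier 1): TC = 57,440×$40.10 + (57,440/531.4)×34.5 + (531.4/2)×0.35×$40.10 = $2,310,802.27.
EOQ at $39.64 = 534.5 < 9900, so use break Q=9900: TC = 57,440×$39.64 + (57,440/9900.0)×34.5 + (9900.0/2)×0.35×$39.64 = $2,345,798.07.
EOQ at $39.39 = 536.2 < 11000, so use break Q=11000: TC = 57,440×$39.39 + (57,440/11000.0)×34.5 + (11000.0/2)×0.35×$39.39 = $2,338,567.50.
Lowest total cost is $2,310,802.27 at Q = 531.4.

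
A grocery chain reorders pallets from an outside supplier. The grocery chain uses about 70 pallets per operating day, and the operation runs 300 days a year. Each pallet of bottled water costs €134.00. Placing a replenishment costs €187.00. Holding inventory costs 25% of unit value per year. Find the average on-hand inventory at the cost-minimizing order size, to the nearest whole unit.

Annual demand D = 70 × 300 = 21,000.
Holding cost H = 0.25 × €134.00 = €33.5000 per unit per year.
The optimal lot size = √(2DS/H) = √(2 × 21,000 × 187 / 33.5) ≈ 484.20.
Average inventory = Q*/2 ≈ 484.20 / 2 = 242.099.

Average inventory ≈ 242 pallets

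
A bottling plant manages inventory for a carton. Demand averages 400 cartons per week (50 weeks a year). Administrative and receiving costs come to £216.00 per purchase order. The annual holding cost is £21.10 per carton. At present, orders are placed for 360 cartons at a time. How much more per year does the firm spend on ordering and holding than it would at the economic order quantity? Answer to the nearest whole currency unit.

Extra cost ≈ £2,296 per year

Annual demand D = 400 × 50 = 20,000.
EOQ = √(2DS/H) = √(2 × 20,000 × 216 / 21.1) ≈ 639.91.
Cost at Q* = (D/Q*)S + (Q*/2)H = √(2DSH) ≈ £13,502.00.
Cost at Q = 360: (20,000/360)×216 + (360/2)×21.1 = £12,000.00 + £3,798.00 = £15,798.00.
Excess = £15,798.00 − £13,502.00 = £2,296.00.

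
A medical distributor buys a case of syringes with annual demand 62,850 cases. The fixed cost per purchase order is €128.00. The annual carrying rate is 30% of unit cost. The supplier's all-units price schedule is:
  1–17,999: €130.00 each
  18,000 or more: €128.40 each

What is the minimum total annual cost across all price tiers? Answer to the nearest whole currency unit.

Holding cost per unit per year at price C is H = 0.30·C.
For each price level, check whether its EOQ is feasible; otherwise the best quantity at that price is the breakpoint.
EOQ at €130.00 = 642.3 (feasible in tier 1): TC = 62,850×€130.00 + (62,850/642.3)×128 + (642.3/2)×0.30×€130.00 = €8,195,549.84.
EOQ at €128.40 = 646.3 < 18000, so use break Q=18000: TC = 62,850×€128.40 + (62,850/18000.0)×128 + (18000.0/2)×0.30×€128.40 = €8,417,066.93.
Lowest total cost among the candidates is at Q = 642.3.

TC* ≈ €8,195,550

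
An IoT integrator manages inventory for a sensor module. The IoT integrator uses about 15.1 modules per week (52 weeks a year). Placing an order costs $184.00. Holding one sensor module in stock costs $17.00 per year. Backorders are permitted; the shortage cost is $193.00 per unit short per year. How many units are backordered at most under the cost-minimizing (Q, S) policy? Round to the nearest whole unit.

S* ≈ 11 modules

Annual demand D = 15.1 × 52 = 785.2.
With planned backorders, Q* = √(2DS/H) · √((H+B)/B).
√(2DS/H) = √(2 × 785.2 × 184 / 17) = 130.374.
√((H+B)/B) = √((17+193)/193) = 1.0431.
Q* ≈ 135.994.
S* = Q* · H/(H+B) = 135.994 × 17/210 ≈ 11.009.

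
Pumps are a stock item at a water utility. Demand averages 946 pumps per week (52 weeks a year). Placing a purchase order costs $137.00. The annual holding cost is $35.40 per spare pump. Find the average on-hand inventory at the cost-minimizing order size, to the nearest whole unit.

Annual demand D = 946 × 52 = 49,192.
EOQ = √(2DS/H) = √(2 × 49,192 × 137 / 35.4) ≈ 617.05.
Average inventory = Q*/2 ≈ 617.05 / 2 = 308.525.

Average inventory ≈ 309 pumps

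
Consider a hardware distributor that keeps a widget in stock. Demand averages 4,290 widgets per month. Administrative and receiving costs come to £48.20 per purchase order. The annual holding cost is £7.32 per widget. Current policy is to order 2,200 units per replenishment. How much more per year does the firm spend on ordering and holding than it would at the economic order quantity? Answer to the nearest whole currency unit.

Extra cost ≈ £3,153 per year

Annual demand D = 4,290 × 12 = 51,480.
EOQ = √(2DS/H) = √(2 × 51,480 × 48.2 / 7.32) ≈ 823.38.
Cost at Q* = (D/Q*)S + (Q*/2)H = √(2DSH) ≈ £6,027.17.
Cost at Q = 2,200: (51,480/2,200)×48.2 + (2,200/2)×7.32 = £1,127.88 + £8,052.00 = £9,179.88.
Excess = £9,179.88 − £6,027.17 = £3,152.71.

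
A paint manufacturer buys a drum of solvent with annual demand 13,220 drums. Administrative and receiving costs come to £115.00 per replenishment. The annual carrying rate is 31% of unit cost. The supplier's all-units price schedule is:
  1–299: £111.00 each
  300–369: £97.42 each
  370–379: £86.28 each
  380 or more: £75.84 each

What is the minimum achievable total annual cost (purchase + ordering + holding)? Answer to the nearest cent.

Holding cost per unit per year at price C is H = 0.31·C.
Candidates are each tier's EOQ (if it falls in that tier) and each price-break quantity.
EOQ at £111.00 = 297.3 (feasible in tier 1): TC = 13,220×£111.00 + (13,220/297.3)×115 + (297.3/2)×0.31×£111.00 = £1,477,648.74.
EOQ at £97.42 = 317.3 (feasible in tier 2): TC = 13,220×£97.42 + (13,220/317.3)×115 + (317.3/2)×0.31×£97.42 = £1,297,475.03.
EOQ at £86.28 = 337.2 < 370, so use break Q=370: TC = 13,220×£86.28 + (13,220/370.0)×115 + (370.0/2)×0.31×£86.28 = £1,149,678.68.
EOQ at £75.84 = 359.6 < 380, so use break Q=380: TC = 13,220×£75.84 + (13,220/380.0)×115 + (380.0/2)×0.31×£75.84 = £1,011,072.57.
Lowest total cost among the candidates is at Q = 380.0.

TC* ≈ £1,011,072.57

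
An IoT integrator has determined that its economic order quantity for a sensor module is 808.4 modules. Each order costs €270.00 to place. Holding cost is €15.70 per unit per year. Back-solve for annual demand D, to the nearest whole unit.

The basic EOQ model gives Q* = √(2DS/H); rearrange for the unknown.
From Q* = √(2DS/H): D = Q*²H / (2S) = 808.4² × 15.7 / (2 × 270) = 19000.214.

D ≈ 19,000 modules per year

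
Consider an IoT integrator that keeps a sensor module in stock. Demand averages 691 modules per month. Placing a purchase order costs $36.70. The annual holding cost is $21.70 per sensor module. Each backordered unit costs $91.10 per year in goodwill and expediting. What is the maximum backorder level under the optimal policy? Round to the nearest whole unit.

Annual demand D = 691 × 12 = 8,292.
With planned backorders, Q* = √(2DS/H) · √((H+B)/B).
√(2DS/H) = √(2 × 8,292 × 36.7 / 21.7) = 167.474.
√((H+B)/B) = √((21.7+91.1)/91.1) = 1.1127.
Q* ≈ 186.356.
S* = Q* · H/(H+B) = 186.356 × 21.7/112.8 ≈ 35.850.

S* ≈ 36 modules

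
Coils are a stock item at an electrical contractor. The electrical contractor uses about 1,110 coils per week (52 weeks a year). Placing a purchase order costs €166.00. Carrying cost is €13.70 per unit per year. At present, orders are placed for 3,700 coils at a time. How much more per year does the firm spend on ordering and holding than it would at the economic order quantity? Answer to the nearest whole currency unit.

Extra cost ≈ €11,732 per year

Annual demand D = 1,110 × 52 = 57,720.
EOQ = √(2DS/H) = √(2 × 57,720 × 166 / 13.7) ≈ 1182.69.
Cost at Q* = (D/Q*)S + (Q*/2)H = √(2DSH) ≈ €16,202.89.
Cost at Q = 3,700: (57,720/3,700)×166 + (3,700/2)×13.7 = €2,589.60 + €25,345.00 = €27,934.60.
Excess = €27,934.60 − €16,202.89 = €11,731.71.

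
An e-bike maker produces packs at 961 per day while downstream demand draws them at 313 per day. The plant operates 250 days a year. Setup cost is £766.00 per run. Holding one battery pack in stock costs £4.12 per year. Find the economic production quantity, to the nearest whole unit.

Annual demand D = 313 × 250 = 78,250.
Production build-up factor (1 − d/p) = 1 − 313/961 = 0.6743.
Q* = √(2DS / (H(1 − d/p))) = √(2 × 78,250 × 766 / (4.12 × 0.6743)).
= √(119,879,000 / 2.7781) ≈ 6568.968.

Q* ≈ 6,569 packs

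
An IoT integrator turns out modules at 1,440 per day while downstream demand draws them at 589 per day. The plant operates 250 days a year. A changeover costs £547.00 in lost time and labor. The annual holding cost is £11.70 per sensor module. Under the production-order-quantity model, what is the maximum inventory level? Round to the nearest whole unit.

Annual demand D = 589 × 250 = 147,250.
Production build-up factor (1 − d/p) = 1 − 589/1,440 = 0.5910.
Q* = √(2DS / (H(1 − d/p))) = √(2 × 147,250 × 547 / (11.7 × 0.5910)).
= √(161,091,500 / 6.9144) ≈ 4826.806.
Maximum inventory = Q*(1 − d/p) = 4826.806 × 0.5910 ≈ 2852.508.

I_max ≈ 2,853 modules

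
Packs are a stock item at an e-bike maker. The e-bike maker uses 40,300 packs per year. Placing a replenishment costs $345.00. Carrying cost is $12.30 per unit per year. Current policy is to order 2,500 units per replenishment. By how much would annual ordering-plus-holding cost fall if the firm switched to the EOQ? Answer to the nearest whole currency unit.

EOQ = √(2DS/H) = √(2 × 40,300 × 345 / 12.3) ≈ 1503.57.
Cost at Q* = (D/Q*)S + (Q*/2)H = √(2DSH) ≈ $18,493.95.
Cost at Q = 2,500: (40,300/2,500)×345 + (2,500/2)×12.3 = $5,561.40 + $15,375.00 = $20,936.40.
Excess = $20,936.40 − $18,493.95 = $2,442.45.

Extra cost ≈ $2,442 per year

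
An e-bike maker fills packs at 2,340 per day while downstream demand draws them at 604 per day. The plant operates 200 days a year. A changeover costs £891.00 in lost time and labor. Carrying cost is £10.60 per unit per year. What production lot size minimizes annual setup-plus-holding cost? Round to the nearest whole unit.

Q* ≈ 5,232 packs

Annual demand D = 604 × 200 = 120,800.
Production build-up factor (1 − d/p) = 1 − 604/2,340 = 0.7419.
Q* = √(2DS / (H(1 − d/p))) = √(2 × 120,800 × 891 / (10.6 × 0.7419)).
= √(215,265,600 / 7.8639) ≈ 5231.997.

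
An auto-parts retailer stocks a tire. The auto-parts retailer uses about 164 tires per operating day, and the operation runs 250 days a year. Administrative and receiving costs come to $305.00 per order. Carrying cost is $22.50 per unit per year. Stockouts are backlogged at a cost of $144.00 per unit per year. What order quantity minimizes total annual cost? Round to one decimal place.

Annual demand D = 164 × 250 = 41,000.
With planned backorders, Q* = √(2DS/H) · √((H+B)/B).
√(2DS/H) = √(2 × 41,000 × 305 / 22.5) = 1054.303.
√((H+B)/B) = √((22.5+144)/144) = 1.0753.
Q* ≈ 1133.683.

Q* ≈ 1,133.7 tires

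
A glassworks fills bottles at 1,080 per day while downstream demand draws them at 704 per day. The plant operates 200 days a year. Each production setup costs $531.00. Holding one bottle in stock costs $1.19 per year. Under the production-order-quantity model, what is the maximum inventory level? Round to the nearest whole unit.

Annual demand D = 704 × 200 = 140,800.
Production build-up factor (1 − d/p) = 1 − 704/1,080 = 0.3481.
Q* = √(2DS / (H(1 − d/p))) = √(2 × 140,800 × 531 / (1.19 × 0.3481)).
= √(149,529,600 / 0.4143) ≈ 18998.008.
Maximum inventory = Q*(1 − d/p) = 18998.008 × 0.3481 ≈ 6614.121.

I_max ≈ 6,614 bottles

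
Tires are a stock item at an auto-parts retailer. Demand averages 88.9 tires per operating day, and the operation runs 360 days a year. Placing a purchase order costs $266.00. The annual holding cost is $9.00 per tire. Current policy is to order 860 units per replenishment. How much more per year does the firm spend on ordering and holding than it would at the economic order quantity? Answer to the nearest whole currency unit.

Annual demand D = 88.9 × 360 = 32,004.
EOQ = √(2DS/H) = √(2 × 32,004 × 266 / 9) ≈ 1375.42.
Cost at Q* = (D/Q*)S + (Q*/2)H = √(2DSH) ≈ $12,378.82.
Cost at Q = 860: (32,004/860)×266 + (860/2)×9 = $9,898.91 + $3,870.00 = $13,768.91.
Excess = $13,768.91 − $12,378.82 = $1,390.09.

Extra cost ≈ $1,390 per year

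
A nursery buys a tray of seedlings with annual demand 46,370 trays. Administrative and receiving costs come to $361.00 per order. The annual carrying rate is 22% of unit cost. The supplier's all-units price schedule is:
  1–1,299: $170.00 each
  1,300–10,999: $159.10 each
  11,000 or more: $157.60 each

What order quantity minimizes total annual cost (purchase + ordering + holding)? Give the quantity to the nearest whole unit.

Holding cost per unit per year at price C is H = 0.22·C.
For each price level, check whether its EOQ is feasible; otherwise the best quantity at that price is the breakpoint.
EOQ at $170.00 = 946.1 (feasible in tier 1): TC = 46,370×$170.00 + (46,370/946.1)×361 + (946.1/2)×0.22×$170.00 = $7,918,285.31.
EOQ at $159.10 = 978.0 < 1300, so use break Q=1300: TC = 46,370×$159.10 + (46,370/1300.0)×361 + (1300.0/2)×0.22×$159.10 = $7,413,094.89.
EOQ at $157.60 = 982.6 < 11000, so use break Q=11000: TC = 46,370×$157.60 + (46,370/11000.0)×361 + (11000.0/2)×0.22×$157.60 = $7,500,129.78.
Lowest total cost is $7,413,094.89 at Q = 1300.0.

Q* ≈ 1,300 trays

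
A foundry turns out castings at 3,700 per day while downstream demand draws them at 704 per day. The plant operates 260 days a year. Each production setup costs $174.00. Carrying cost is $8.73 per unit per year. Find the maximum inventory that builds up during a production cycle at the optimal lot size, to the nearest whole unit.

I_max ≈ 2,431 castings

Annual demand D = 704 × 260 = 183,040.
Production build-up factor (1 − d/p) = 1 − 704/3,700 = 0.8097.
Q* = √(2DS / (H(1 − d/p))) = √(2 × 183,040 × 174 / (8.73 × 0.8097)).
= √(63,697,920 / 7.0689) ≈ 3001.826.
Maximum inventory = Q*(1 − d/p) = 3001.826 × 0.8097 ≈ 2430.667.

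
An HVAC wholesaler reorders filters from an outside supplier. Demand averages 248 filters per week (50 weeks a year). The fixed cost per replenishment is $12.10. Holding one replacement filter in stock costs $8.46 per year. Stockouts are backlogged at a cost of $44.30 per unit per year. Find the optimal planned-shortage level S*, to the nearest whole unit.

S* ≈ 33 filters

Annual demand D = 248 × 50 = 12,400.
With planned backorders, Q* = √(2DS/H) · √((H+B)/B).
√(2DS/H) = √(2 × 12,400 × 12.1 / 8.46) = 188.336.
√((H+B)/B) = √((8.46+44.3)/44.3) = 1.0913.
Q* ≈ 205.534.
S* = Q* · H/(H+B) = 205.534 × 8.46/52.76 ≈ 32.957.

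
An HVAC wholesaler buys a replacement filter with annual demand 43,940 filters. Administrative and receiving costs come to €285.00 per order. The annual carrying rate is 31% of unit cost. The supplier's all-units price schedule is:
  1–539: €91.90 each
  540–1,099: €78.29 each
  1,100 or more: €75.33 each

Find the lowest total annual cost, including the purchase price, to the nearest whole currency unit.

Holding cost per unit per year at price C is H = 0.31·C.
For each price level, check whether its EOQ is feasible; otherwise the best quantity at that price is the breakpoint.
Tier 1 (€91.90): EOQ = 937.6 exceeds tier's upper bound 539, so this tier is dominated.
EOQ at €78.29 = 1015.9 (feasible in tier 2): TC = 43,940×€78.29 + (43,940/1015.9)×285 + (1015.9/2)×0.31×€78.29 = €3,464,717.40.
EOQ at €75.33 = 1035.6 < 1100, so use break Q=1100: TC = 43,940×€75.33 + (43,940/1100.0)×285 + (1100.0/2)×0.31×€75.33 = €3,334,228.42.
Lowest total cost among the candidates is at Q = 1100.0.

TC* ≈ €3,334,228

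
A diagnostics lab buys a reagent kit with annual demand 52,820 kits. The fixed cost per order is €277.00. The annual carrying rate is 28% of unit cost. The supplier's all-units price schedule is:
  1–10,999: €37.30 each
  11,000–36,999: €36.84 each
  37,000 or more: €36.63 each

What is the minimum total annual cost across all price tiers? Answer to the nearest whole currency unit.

Holding cost per unit per year at price C is H = 0.28·C.
Evaluate total cost at each tier's feasible EOQ or, if the EOQ is below the tier, at the tier's minimum quantity.
EOQ at €37.30 = 1673.9 (feasible in tier 1): TC = 52,820×€37.30 + (52,820/1673.9)×277 + (1673.9/2)×0.28×€37.30 = €1,987,667.85.
EOQ at €36.84 = 1684.3 < 11000, so use break Q=11000: TC = 52,820×€36.84 + (52,820/11000.0)×277 + (11000.0/2)×0.28×€36.84 = €2,003,952.50.
EOQ at €36.63 = 1689.1 < 37000, so use break Q=37000: TC = 52,820×€36.63 + (52,820/37000.0)×277 + (37000.0/2)×0.28×€36.63 = €2,124,935.44.
Lowest total cost among the candidates is at Q = 1673.9.

TC* ≈ €1,987,668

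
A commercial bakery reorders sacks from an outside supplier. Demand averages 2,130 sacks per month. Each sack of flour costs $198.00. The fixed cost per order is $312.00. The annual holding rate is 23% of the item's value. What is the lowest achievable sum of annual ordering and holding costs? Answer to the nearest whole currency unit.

Annual demand D = 2,130 × 12 = 25,560.
Holding cost H = 0.23 × $198.00 = $45.5400 per unit per year.
Q* = √(2DS/H) = √(2 × 25,560 × 312 / 45.54) ≈ 591.80.
At Q*, ordering cost (D/Q*)S equals holding cost (Q*/2)H, each = √(DSH/2).
Minimum total = √(2DSH) = √(2 × 25,560 × 312 × 45.54) ≈ 26950.649.

TC* ≈ $26,951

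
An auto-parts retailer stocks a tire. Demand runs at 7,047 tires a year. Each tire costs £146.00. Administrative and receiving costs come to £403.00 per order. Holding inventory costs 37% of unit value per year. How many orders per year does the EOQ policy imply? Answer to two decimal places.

Holding cost H = 0.37 × £146.00 = £54.0200 per unit per year.
EOQ = √(2DS/H) = √(2 × 7,047 × 403 / 54.02) ≈ 324.26.
Orders per year = D / Q* = 7,047 / 324.26 ≈ 21.733.

N ≈ 21.73 orders per year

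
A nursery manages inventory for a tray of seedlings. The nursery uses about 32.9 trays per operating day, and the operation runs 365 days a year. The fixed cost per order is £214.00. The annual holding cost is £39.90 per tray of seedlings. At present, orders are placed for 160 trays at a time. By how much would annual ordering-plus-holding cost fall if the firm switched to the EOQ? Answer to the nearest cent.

Extra cost ≈ £4,933.05 per year

Annual demand D = 32.9 × 365 = 12,008.5.
EOQ = √(2DS/H) = √(2 × 12,008.5 × 214 / 39.9) ≈ 358.91.
Cost at Q* = (D/Q*)S + (Q*/2)H = √(2DSH) ≈ £14,320.32.
Cost at Q = 160: (12,008.5/160)×214 + (160/2)×39.9 = £16,061.37 + £3,192.00 = £19,253.37.
Excess = £19,253.37 − £14,320.32 = £4,933.05.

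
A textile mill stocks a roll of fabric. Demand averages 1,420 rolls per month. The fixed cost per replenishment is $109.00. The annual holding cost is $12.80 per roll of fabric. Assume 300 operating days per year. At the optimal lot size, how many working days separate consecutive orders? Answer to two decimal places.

T ≈ 9.48 days

Annual demand D = 1,420 × 12 = 17,040.
Q* = √(2DS/H) = √(2 × 17,040 × 109 / 12.8) ≈ 538.71.
Cycle time = Q*/D × 300 = 538.71 / 17,040 × 300 ≈ 9.484 days.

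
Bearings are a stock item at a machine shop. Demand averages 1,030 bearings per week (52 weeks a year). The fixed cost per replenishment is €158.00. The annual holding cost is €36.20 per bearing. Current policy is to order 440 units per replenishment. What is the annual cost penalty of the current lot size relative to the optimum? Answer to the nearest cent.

Annual demand D = 1,030 × 52 = 53,560.
EOQ = √(2DS/H) = √(2 × 53,560 × 158 / 36.2) ≈ 683.77.
Cost at Q* = (D/Q*)S + (Q*/2)H = √(2DSH) ≈ €24,752.45.
Cost at Q = 440: (53,560/440)×158 + (440/2)×36.2 = €19,232.91 + €7,964.00 = €27,196.91.
Excess = €27,196.91 − €24,752.45 = €2,444.46.

Extra cost ≈ €2,444.46 per year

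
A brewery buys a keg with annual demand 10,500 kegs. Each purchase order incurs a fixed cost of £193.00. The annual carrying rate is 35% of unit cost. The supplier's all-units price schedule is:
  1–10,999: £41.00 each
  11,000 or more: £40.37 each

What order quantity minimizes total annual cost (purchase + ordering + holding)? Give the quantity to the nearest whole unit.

Holding cost per unit per year at price C is H = 0.35·C.
For each price level, check whether its EOQ is feasible; otherwise the best quantity at that price is the breakpoint.
EOQ at £41.00 = 531.4 (feasible in tier 1): TC = 10,500×£41.00 + (10,500/531.4)×193 + (531.4/2)×0.35×£41.00 = £438,126.31.
EOQ at £40.37 = 535.6 < 11000, so use break Q=11000: TC = 10,500×£40.37 + (10,500/11000.0)×193 + (11000.0/2)×0.35×£40.37 = £501,781.48.
Lowest total cost is £438,126.31 at Q = 531.4.

Q* ≈ 531 kegs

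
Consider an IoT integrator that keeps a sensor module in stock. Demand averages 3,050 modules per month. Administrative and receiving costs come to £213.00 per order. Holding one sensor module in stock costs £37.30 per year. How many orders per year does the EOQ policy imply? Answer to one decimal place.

N ≈ 56.6 orders per year

Annual demand D = 3,050 × 12 = 36,600.
EOQ = √(2DS/H) = √(2 × 36,600 × 213 / 37.3) ≈ 646.53.
Orders per year = D / Q* = 36,600 / 646.53 ≈ 56.610.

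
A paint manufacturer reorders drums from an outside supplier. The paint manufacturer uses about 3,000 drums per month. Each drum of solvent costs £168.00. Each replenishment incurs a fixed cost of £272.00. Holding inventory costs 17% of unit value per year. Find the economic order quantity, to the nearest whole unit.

Q* ≈ 828 drums

Annual demand D = 3,000 × 12 = 36,000.
Holding cost H = 0.17 × £168.00 = £28.5600 per unit per year.
EOQ = √(2DS / H) = √(2 × 36,000 × 272 / 28.56).
= √(19,584,000 / 28.56) = √685,714.2857 ≈ 828.079.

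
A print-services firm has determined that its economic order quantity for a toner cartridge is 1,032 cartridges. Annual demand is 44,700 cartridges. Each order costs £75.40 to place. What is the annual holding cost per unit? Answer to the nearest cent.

The basic EOQ model gives Q* = √(2DS/H); rearrange for the unknown.
From Q* = √(2DS/H): H = 2DS / Q*² = 2 × 44,700 × 75.4 / 1,032² = 6.3292.

H ≈ £6.33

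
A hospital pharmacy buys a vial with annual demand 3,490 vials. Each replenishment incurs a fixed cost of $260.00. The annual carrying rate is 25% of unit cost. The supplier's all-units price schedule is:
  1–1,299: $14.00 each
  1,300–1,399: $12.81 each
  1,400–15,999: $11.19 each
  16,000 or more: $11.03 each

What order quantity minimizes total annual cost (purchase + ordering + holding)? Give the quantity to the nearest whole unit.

Q* ≈ 1,400 vials

Holding cost per unit per year at price C is H = 0.25·C.
Evaluate total cost at each tier's feasible EOQ or, if the EOQ is below the tier, at the tier's minimum quantity.
EOQ at $14.00 = 720.1 (feasible in tier 1): TC = 3,490×$14.00 + (3,490/720.1)×260 + (720.1/2)×0.25×$14.00 = $51,380.28.
EOQ at $12.81 = 752.8 < 1300, so use break Q=1300: TC = 3,490×$12.81 + (3,490/1300.0)×260 + (1300.0/2)×0.25×$12.81 = $47,486.53.
EOQ at $11.19 = 805.4 < 1400, so use break Q=1400: TC = 3,490×$11.19 + (3,490/1400.0)×260 + (1400.0/2)×0.25×$11.19 = $41,659.49.
EOQ at $11.03 = 811.3 < 16000, so use break Q=16000: TC = 3,490×$11.03 + (3,490/16000.0)×260 + (16000.0/2)×0.25×$11.03 = $60,611.41.
Lowest total cost is $41,659.49 at Q = 1400.0.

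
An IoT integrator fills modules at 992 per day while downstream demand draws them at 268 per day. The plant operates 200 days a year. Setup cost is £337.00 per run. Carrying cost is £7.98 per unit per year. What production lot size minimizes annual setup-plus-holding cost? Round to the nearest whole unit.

Q* ≈ 2,491 modules

Annual demand D = 268 × 200 = 53,600.
Production build-up factor (1 − d/p) = 1 − 268/992 = 0.7298.
Q* = √(2DS / (H(1 − d/p))) = √(2 × 53,600 × 337 / (7.98 × 0.7298)).
= √(36,126,400 / 5.8241) ≈ 2490.563.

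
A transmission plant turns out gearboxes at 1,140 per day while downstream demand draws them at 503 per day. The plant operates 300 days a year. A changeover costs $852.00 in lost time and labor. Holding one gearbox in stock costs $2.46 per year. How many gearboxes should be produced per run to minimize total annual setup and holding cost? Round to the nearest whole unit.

Q* ≈ 13,677 gearboxes

Annual demand D = 503 × 300 = 150,900.
Production build-up factor (1 − d/p) = 1 − 503/1,140 = 0.5588.
Q* = √(2DS / (H(1 − d/p))) = √(2 × 150,900 × 852 / (2.46 × 0.5588)).
= √(257,133,600 / 1.3746) ≈ 13677.117.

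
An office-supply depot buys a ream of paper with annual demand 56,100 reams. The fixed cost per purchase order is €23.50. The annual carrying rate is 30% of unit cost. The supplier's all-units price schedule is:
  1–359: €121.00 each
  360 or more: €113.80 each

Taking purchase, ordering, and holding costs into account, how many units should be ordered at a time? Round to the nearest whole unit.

Holding cost per unit per year at price C is H = 0.30·C.
For each price level, check whether its EOQ is feasible; otherwise the best quantity at that price is the breakpoint.
EOQ at €121.00 = 269.5 (feasible in tier 1): TC = 56,100×€121.00 + (56,100/269.5)×23.5 + (269.5/2)×0.30×€121.00 = €6,797,883.26.
EOQ at €113.80 = 277.9 < 360, so use break Q=360: TC = 56,100×€113.80 + (56,100/360.0)×23.5 + (360.0/2)×0.30×€113.80 = €6,393,987.28.
Lowest total cost is €6,393,987.28 at Q = 360.0.

Q* ≈ 360 reams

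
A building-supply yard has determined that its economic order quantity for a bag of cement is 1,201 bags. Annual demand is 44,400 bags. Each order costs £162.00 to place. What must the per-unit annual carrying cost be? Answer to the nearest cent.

Invert the EOQ relation Q*² = 2DS/H.
From Q* = √(2DS/H): H = 2DS / Q*² = 2 × 44,400 × 162 / 1,201² = 9.9734.

H ≈ £9.97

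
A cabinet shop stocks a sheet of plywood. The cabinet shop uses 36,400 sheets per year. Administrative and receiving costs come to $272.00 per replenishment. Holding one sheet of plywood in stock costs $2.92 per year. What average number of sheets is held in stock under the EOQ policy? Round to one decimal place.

Average inventory ≈ 1,302.1 sheets

EOQ = √(2DS/H) = √(2 × 36,400 × 272 / 2.92) ≈ 2604.11.
Average inventory = Q*/2 ≈ 2604.11 / 2 = 1302.053.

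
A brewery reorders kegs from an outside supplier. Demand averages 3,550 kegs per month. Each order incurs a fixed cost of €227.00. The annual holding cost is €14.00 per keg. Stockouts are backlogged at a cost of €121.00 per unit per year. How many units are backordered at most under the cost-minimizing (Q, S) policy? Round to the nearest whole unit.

S* ≈ 129 kegs

Annual demand D = 3,550 × 12 = 42,600.
With planned backorders, Q* = √(2DS/H) · √((H+B)/B).
√(2DS/H) = √(2 × 42,600 × 227 / 14) = 1175.354.
√((H+B)/B) = √((14+121)/121) = 1.0563.
Q* ≈ 1241.489.
S* = Q* · H/(H+B) = 1241.489 × 14/135 ≈ 128.747.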